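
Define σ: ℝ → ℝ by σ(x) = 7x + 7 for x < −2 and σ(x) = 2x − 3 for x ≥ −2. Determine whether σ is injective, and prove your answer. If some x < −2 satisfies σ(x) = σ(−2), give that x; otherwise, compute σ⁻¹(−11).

-18/7

Both pieces are strictly increasing (slopes 7 and 2), so each is injective on its own interval.
The left piece maps (−∞, −2) onto (−∞, −7); the right piece maps [−2, ∞) onto [−7, ∞).
These images are disjoint, so no value is attained by both pieces. Therefore σ is injective.
Because the two images are disjoint, no x < −2 has σ(x) = σ(−2), so we compute σ⁻¹(−11): −11 lies in (−∞, −7), so solve 7x + 7 = −11: x = (−11 − 7)/7 = −18/7.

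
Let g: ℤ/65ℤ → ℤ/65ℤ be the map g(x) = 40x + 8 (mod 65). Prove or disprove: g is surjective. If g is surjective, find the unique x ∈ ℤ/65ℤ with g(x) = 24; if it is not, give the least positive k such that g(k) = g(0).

Since gcd(40, 65) = 5, we have 40x ≡ 0 (mod 5) for all x, so g(x) ≡ 3 (mod 5).
But 0 ≢ 3 (mod 5), so 0 ∈ ℤ/65ℤ has no preimage. Therefore g is not surjective.
Since g is not surjective, we find the least positive k with g(k) = g(0): this means 40k ≡ 0 (mod 65), i.e. 65 ∣ 40k. Since gcd(40, 65) = 5, dividing through by 5 this holds exactly when 13 ∣ 8k, and as gcd(8, 13) = 1, exactly when 13 ∣ k.
The smallest positive such k is 13.

13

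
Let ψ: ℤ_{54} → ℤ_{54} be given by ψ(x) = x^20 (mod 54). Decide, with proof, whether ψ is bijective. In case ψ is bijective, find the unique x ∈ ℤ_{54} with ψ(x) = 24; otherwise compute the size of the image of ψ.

ψ(0) = 0^20 = 0.
ψ(6): Repeated squaring mod 54: 6^1 ≡ 6, 6^2 ≡ 6² = 36, 6^4 ≡ 36² = 1296 ≡ 0, 6^8 ≡ 0² = 0, 6^16 ≡ 0² = 0. Since 20 = 16 + 4, 6^20 ≡ 0·0: 0·0 = 0. So 6^20 ≡ 0 (mod 54).
So ψ(0) = ψ(6) = 0 while 0 ≠ 6, so ψ is not injective, hence not bijective.
Since ψ is not bijective, we determine |image(ψ)|. Computing x^20 mod 54 for each x (by repeated squaring, reducing mod 54 at every step), the values ψ(0), ψ(1), …, ψ(53) are: 0, 1, 4, 27, 16, 25, 0, 49, 10, 27, 46, 13, 0, 7, 34, 27, 40, 19, 0, 37, 22, 27, 52, 43, 0, 31, 28, 27, 28, 31, 0, 43, 52, 27, 22, 37, 0, 19, 40, 27, 34, 7, 0, 13, 46, 27, 10, 49, 0, 25, 16, 27, 4, 1.
The distinct values are {0, 1, 4, 7, 10, 13, 16, 19, 22, 25, 27, 28, 31, 34, 37, 40, 43, 46, 49, 52}; there are 20 of them.

20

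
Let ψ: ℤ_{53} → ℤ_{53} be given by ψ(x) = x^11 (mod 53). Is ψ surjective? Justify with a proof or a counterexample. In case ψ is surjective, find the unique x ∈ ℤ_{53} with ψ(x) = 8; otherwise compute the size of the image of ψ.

Since 53 is prime, the nonzero elements of ℤ_{53} form a cyclic group of order 52.
As gcd(11, 52) = 1, raising to the 11th power is a bijection on this group: if s^11 ≡ t^11 then (st^{−1})^11 = 1, and the only element of order dividing gcd(11, 52) = 1 is 1, so s = t.
With ψ(0) = 0 this makes ψ injective on all of ℤ_{53}, hence bijective (finite equal-size domain and codomain). In particular ψ is surjective.
Since ψ is surjective, we find the preimage of 8. The inverse of x ↦ x^11 on (ℤ_{53})^× is x ↦ x^19, because 11·19 = 209 = 4·52 + 1 ≡ 1 (mod 52) and x^{52} = 1 for x ≠ 0 (Fermat). So ψ⁻¹(8) = 8^19 mod 53.
Repeated squaring mod 53: 8^1 ≡ 8, 8^2 ≡ 8² = 64 ≡ 11, 8^4 ≡ 11² = 121 ≡ 15, 8^8 ≡ 15² = 225 ≡ 13, 8^16 ≡ 13² = 169 ≡ 10. Since 19 = 16 + 2 + 1, 8^19 ≡ 10·11·8: 10·11 = 110 ≡ 4, then 4·8 = 32. So 8^19 ≡ 32 (mod 53).
Hence ψ⁻¹(8) = 32.

32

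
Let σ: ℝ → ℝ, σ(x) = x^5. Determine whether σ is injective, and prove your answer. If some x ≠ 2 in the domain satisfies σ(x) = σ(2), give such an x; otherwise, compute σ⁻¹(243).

On ℝ, x ↦ x^5 is strictly increasing (since 5 is odd), so σ(a) = σ(b) forces a = b. So σ is injective.
Since x ↦ x^5 is strictly increasing on ℝ, it is injective there, so no x ≠ 2 in the domain has σ(x) = σ(2). We therefore compute σ⁻¹(243) = 243^{1/5} = 3 (indeed 3^5 = 243).

3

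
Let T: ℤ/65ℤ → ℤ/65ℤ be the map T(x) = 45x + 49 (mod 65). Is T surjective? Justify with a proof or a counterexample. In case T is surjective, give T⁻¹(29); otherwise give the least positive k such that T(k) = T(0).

13

Since gcd(45, 65) = 5, we have 45x ≡ 0 (mod 5) for all x, so T(x) ≡ 4 (mod 5).
But 0 ≢ 4 (mod 5), so 0 ∈ ℤ/65ℤ has no preimage. Hence T is not surjective.
Since T is not surjective, we find the least positive k with T(k) = T(0): this means 45k ≡ 0 (mod 65), i.e. 65 ∣ 45k. Since gcd(45, 65) = 5, dividing through by 5 this holds exactly when 13 ∣ 9k, and as gcd(9, 13) = 1, exactly when 13 ∣ k.
The smallest positive such k is 13.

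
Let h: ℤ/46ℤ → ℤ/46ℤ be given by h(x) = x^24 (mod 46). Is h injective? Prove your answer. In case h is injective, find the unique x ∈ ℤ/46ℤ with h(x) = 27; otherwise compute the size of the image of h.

24

h(22): Repeated squaring mod 46: 22^1 ≡ 22, 22^2 ≡ 22² = 484 ≡ 24, 22^4 ≡ 24² = 576 ≡ 24, 22^8 ≡ 24² = 576 ≡ 24, 22^16 ≡ 24² = 576 ≡ 24. Since 24 = 16 + 8, 22^24 ≡ 24·24: 24·24 = 576 ≡ 24. So 22^24 ≡ 24 (mod 46).
h(24): Repeated squaring mod 46: 24^1 ≡ 24, 24^2 ≡ 24² = 576 ≡ 24, 24^4 ≡ 24² = 576 ≡ 24, 24^8 ≡ 24² = 576 ≡ 24, 24^16 ≡ 24² = 576 ≡ 24. Since 24 = 16 + 8, 24^24 ≡ 24·24: 24·24 = 576 ≡ 24. So 24^24 ≡ 24 (mod 46).
So h(22) = h(24) = 24 while 22 ≠ 24, thus h is not injective.
Since h is not injective, we determine |image(h)|. Computing x^24 mod 46 for each x (by repeated squaring, reducing mod 46 at every step), the values h(0), h(1), …, h(45) are: 0, 1, 4, 9, 16, 25, 36, 3, 18, 35, 8, 29, 6, 31, 12, 41, 26, 13, 2, 39, 32, 27, 24, 23, 24, 27, 32, 39, 2, 13, 26, 41, 12, 31, 6, 29, 8, 35, 18, 3, 36, 25, 16, 9, 4, 1.
The distinct values are {0, 1, 2, 3, 4, 6, 8, 9, 12, 13, 16, 18, 23, 24, 25, 26, 27, 29, 31, 32, 35, 36, 39, 41}; there are 24 of them.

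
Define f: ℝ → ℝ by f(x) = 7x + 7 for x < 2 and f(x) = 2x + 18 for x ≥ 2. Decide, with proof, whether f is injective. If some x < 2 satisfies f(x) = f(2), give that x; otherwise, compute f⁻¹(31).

13/2

Both pieces are strictly increasing (slopes 7 and 2), so each is injective on its own interval.
The left piece maps (−∞, 2) onto (−∞, 21); the right piece maps [2, ∞) onto [22, ∞).
These images are disjoint, so no value is attained by both pieces. So f is injective.
Because the two images are disjoint, no x < 2 has f(x) = f(2), so we compute f⁻¹(31): 31 lies in [22, ∞), so solve 2x + 18 = 31: x = (31 − 18)/2 = 13/2.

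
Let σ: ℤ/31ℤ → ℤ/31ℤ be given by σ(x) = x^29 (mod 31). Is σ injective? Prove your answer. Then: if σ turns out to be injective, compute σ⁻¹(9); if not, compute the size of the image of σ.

Since 31 is prime, the nonzero elements of ℤ/31ℤ form a cyclic group of order 30.
As gcd(29, 30) = 1, raising to the 29th power is a bijection on this group: if u^29 ≡ v^29 then (uv^{−1})^29 = 1, and the only element of order dividing gcd(29, 30) = 1 is 1, so u = v.
With σ(0) = 0 this makes σ injective on all of ℤ/31ℤ, hence bijective (finite equal-size domain and codomain). In particular σ is injective.
Since σ is injective, we find the preimage of 9. The inverse of x ↦ x^29 on (ℤ/31ℤ)^× is x ↦ x^29, because 29·29 = 841 = 28·30 + 1 ≡ 1 (mod 30) and x^{30} = 1 for x ≠ 0 (Fermat). So σ⁻¹(9) = 9^29 mod 31.
Repeated squaring mod 31: 9^1 ≡ 9, 9^2 ≡ 9² = 81 ≡ 19, 9^4 ≡ 19² = 361 ≡ 20, 9^8 ≡ 20² = 400 ≡ 28, 9^16 ≡ 28² = 784 ≡ 9. Since 29 = 16 + 8 + 4 + 1, 9^29 ≡ 9·28·20·9: 9·28 = 252 ≡ 4, then 4·20 = 80 ≡ 18, then 18·9 = 162 ≡ 7. So 9^29 ≡ 7 (mod 31).
Hence σ⁻¹(9) = 7.

7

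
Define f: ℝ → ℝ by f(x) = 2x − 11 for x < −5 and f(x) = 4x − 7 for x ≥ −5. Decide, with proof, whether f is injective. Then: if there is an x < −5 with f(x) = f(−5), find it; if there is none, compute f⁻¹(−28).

-8

Both pieces are strictly increasing (slopes 2 and 4), so each is injective on its own interval.
The left piece maps (−∞, −5) onto (−∞, −21); the right piece maps [−5, ∞) onto [−27, ∞).
These images overlap. In particular f(−5) = −27 (right piece), and solving 2x − 11 = −27 on the left piece gives x = −8 < −5.
So f(−8) = f(−5) with −8 ≠ −5, and f is not injective. This x = −8 is the requested value below −5.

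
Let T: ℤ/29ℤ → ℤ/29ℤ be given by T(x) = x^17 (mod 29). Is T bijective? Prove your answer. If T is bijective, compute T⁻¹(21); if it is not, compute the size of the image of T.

2

Since 29 is prime, the nonzero elements of ℤ/29ℤ form a cyclic group of order 28.
As gcd(17, 28) = 1, raising to the 17th power is a bijection on this group: if x_1^17 ≡ x_2^17 then (x_1x_2^{−1})^17 = 1, and the only element of order dividing gcd(17, 28) = 1 is 1, so x_1 = x_2.
With T(0) = 0 this makes T injective on all of ℤ/29ℤ, hence bijective (finite equal-size domain and codomain). In particular T is bijective.
Since T is bijective, we find the preimage of 21. The inverse of x ↦ x^17 on (ℤ/29ℤ)^× is x ↦ x^5, because 17·5 = 85 = 3·28 + 1 ≡ 1 (mod 28) and x^{28} = 1 for x ≠ 0 (Fermat). So T⁻¹(21) = 21^5 mod 29.
Repeated squaring mod 29: 21^1 ≡ 21, 21^2 ≡ 21² = 441 ≡ 6, 21^4 ≡ 6² = 36 ≡ 7. Since 5 = 4 + 1, 21^5 ≡ 7·21: 7·21 = 147 ≡ 2. So 21^5 ≡ 2 (mod 29).
Hence T⁻¹(21) = 2.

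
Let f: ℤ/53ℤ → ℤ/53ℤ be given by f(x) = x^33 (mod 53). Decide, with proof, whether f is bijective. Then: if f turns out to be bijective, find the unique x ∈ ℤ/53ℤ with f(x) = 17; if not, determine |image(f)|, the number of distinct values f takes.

Since 53 is prime, the nonzero elements of ℤ/53ℤ form a cyclic group of order 52.
As gcd(33, 52) = 1, raising to the 33rd power is a bijection on this group: if u^33 ≡ v^33 then (uv^{−1})^33 = 1, and the only element of order dividing gcd(33, 52) = 1 is 1, so u = v.
With f(0) = 0 this makes f injective on all of ℤ/53ℤ, hence bijective (finite equal-size domain and codomain). In particular f is bijective.
Since f is bijective, we find the preimage of 17. The inverse of x ↦ x^33 on (ℤ/53ℤ)^× is x ↦ x^41, because 33·41 = 1353 = 26·52 + 1 ≡ 1 (mod 52) and x^{52} = 1 for x ≠ 0 (Fermat). So f⁻¹(17) = 17^41 mod 53.
Repeated squaring mod 53: 17^1 ≡ 17, 17^2 ≡ 17² = 289 ≡ 24, 17^4 ≡ 24² = 576 ≡ 46, 17^8 ≡ 46² = 2116 ≡ 49, 17^16 ≡ 49² = 2401 ≡ 16, 17^32 ≡ 16² = 256 ≡ 44. Since 41 = 32 + 8 + 1, 17^41 ≡ 44·49·17: 44·49 = 2156 ≡ 36, then 36·17 = 612 ≡ 29. So 17^41 ≡ 29 (mod 53).
Hence f⁻¹(17) = 29.

29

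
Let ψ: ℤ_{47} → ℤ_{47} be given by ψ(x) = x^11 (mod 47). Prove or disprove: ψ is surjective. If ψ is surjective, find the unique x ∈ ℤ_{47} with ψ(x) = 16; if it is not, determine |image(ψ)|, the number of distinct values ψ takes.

Since 47 is prime, the nonzero elements of ℤ_{47} form a cyclic group of order 46.
As gcd(11, 46) = 1, raising to the 11th power is a bijection on this group: if u^11 ≡ v^11 then (uv^{−1})^11 = 1, and the only element of order dividing gcd(11, 46) = 1 is 1, so u = v.
With ψ(0) = 0 this makes ψ injective on all of ℤ_{47}, hence bijective (finite equal-size domain and codomain). In particular ψ is surjective.
Since ψ is surjective, we find the preimage of 16. The inverse of x ↦ x^11 on (ℤ_{47})^× is x ↦ x^21, because 11·21 = 231 = 5·46 + 1 ≡ 1 (mod 46) and x^{46} = 1 for x ≠ 0 (Fermat). So ψ⁻¹(16) = 16^21 mod 47.
Repeated squaring mod 47: 16^1 ≡ 16, 16^2 ≡ 16² = 256 ≡ 21, 16^4 ≡ 21² = 441 ≡ 18, 16^8 ≡ 18² = 324 ≡ 42, 16^16 ≡ 42² = 1764 ≡ 25. Since 21 = 16 + 4 + 1, 16^21 ≡ 25·18·16: 25·18 = 450 ≡ 27, then 27·16 = 432 ≡ 9. So 16^21 ≡ 9 (mod 47).
Hence ψ⁻¹(16) = 9.

9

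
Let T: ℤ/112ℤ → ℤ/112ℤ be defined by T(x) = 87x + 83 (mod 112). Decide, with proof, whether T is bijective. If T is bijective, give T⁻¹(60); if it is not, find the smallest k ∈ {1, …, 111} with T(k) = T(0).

If T(a) = T(b), then 87a ≡ 87b (mod 112). Because gcd(87, 112) = 1, we may cancel 87 to get a ≡ b (mod 112).
We now compute 87⁻¹ mod 112 explicitly. Euclid's algorithm: 112 = 1·87 + 25, 87 = 3·25 + 12, 25 = 2·12 + 1; back-substituting gives 1 = 103·87 − 80·112, so 87⁻¹ ≡ 103 (mod 112).
Then y ↦ 103(y − 83) is a two-sided inverse to T, so every y ∈ ℤ/112ℤ has a preimage.
Thus T is bijective.
Since T is bijective, we compute T⁻¹(60): solve 87x + 83 ≡ 60 (mod 112), i.e. 87x ≡ 89 (mod 112).
Multiplying by 87⁻¹ = 103 gives x ≡ 103·89 = 9167 = 81·112 + 95 ≡ 95 (mod 112).
Check: T(95) = 87·95 + 83 = 8348 = 74·112 + 60 ≡ 60 (mod 112).

95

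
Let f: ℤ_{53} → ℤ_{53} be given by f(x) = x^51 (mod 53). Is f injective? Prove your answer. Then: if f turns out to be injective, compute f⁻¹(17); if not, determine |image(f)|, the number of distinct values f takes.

25

Since 53 is prime, the nonzero elements of ℤ_{53} form a cyclic group of order 52.
As gcd(51, 52) = 1, raising to the 51st power is a bijection on this group: if s^51 ≡ t^51 then (st^{−1})^51 = 1, and the only element of order dividing gcd(51, 52) = 1 is 1, so s = t.
With f(0) = 0 this makes f injective on all of ℤ_{53}, hence bijective (finite equal-size domain and codomain). In particular f is injective.
Since f is injective, we find the preimage of 17. The inverse of x ↦ x^51 on (ℤ_{53})^× is x ↦ x^51, because 51·51 = 2601 = 50·52 + 1 ≡ 1 (mod 52) and x^{52} = 1 for x ≠ 0 (Fermat). So f⁻¹(17) = 17^51 mod 53.
Repeated squaring mod 53: 17^1 ≡ 17, 17^2 ≡ 17² = 289 ≡ 24, 17^4 ≡ 24² = 576 ≡ 46, 17^8 ≡ 46² = 2116 ≡ 49, 17^16 ≡ 49² = 2401 ≡ 16, 17^32 ≡ 16² = 256 ≡ 44. Since 51 = 32 + 16 + 2 + 1, 17^51 ≡ 44·16·24·17: 44·16 = 704 ≡ 15, then 15·24 = 360 ≡ 42, then 42·17 = 714 ≡ 25. So 17^51 ≡ 25 (mod 53).
Hence f⁻¹(17) = 25.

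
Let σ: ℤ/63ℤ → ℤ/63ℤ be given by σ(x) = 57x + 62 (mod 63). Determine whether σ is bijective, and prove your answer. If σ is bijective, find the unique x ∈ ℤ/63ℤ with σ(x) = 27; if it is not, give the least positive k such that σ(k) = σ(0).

21

We have gcd(57, 63) = 3 > 1. Taking u = 0 and v = 21: σ(0) = 62 and σ(21) = 57·21 + 62 = 1259 ≡ 62 (mod 63).
So σ(0) = σ(21) while 0 ≠ 21, thus σ is not injective, hence not bijective.
Since σ is not bijective, we find the least positive k with σ(k) = σ(0): this means 57k ≡ 0 (mod 63), i.e. 63 ∣ 57k. Since gcd(57, 63) = 3, dividing through by 3 this holds exactly when 21 ∣ 19k, and as gcd(19, 21) = 1, exactly when 21 ∣ k.
The smallest positive such k is 21.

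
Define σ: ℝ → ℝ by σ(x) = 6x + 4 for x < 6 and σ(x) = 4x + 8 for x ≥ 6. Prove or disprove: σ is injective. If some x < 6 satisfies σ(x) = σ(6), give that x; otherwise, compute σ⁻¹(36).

14/3

Both pieces are strictly increasing (slopes 6 and 4), so each is injective on its own interval.
The left piece maps (−∞, 6) onto (−∞, 40); the right piece maps [6, ∞) onto [32, ∞).
These images overlap. In particular σ(6) = 32 (right piece), and solving 6x + 4 = 32 on the left piece gives x = 14/3 < 6.
So σ(14/3) = σ(6) with 14/3 ≠ 6, and σ is not injective. This x = 14/3 is the requested value below 6.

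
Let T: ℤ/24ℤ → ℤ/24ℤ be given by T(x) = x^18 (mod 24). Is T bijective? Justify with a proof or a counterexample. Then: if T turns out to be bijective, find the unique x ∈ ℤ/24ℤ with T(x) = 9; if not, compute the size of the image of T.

4

T(2): Repeated squaring mod 24: 2^1 ≡ 2, 2^2 ≡ 2² = 4, 2^4 ≡ 4² = 16, 2^8 ≡ 16² = 256 ≡ 16, 2^16 ≡ 16² = 256 ≡ 16. Since 18 = 16 + 2, 2^18 ≡ 16·4: 16·4 = 64 ≡ 16. So 2^18 ≡ 16 (mod 24).
T(4): Repeated squaring mod 24: 4^1 ≡ 4, 4^2 ≡ 4² = 16, 4^4 ≡ 16² = 256 ≡ 16, 4^8 ≡ 16² = 256 ≡ 16, 4^16 ≡ 16² = 256 ≡ 16. Since 18 = 16 + 2, 4^18 ≡ 16·16: 16·16 = 256 ≡ 16. So 4^18 ≡ 16 (mod 24).
So T(2) = T(4) = 16 while 2 ≠ 4, hence T is not injective, hence not bijective.
Since T is not bijective, we determine |image(T)|. Computing x^18 mod 24 for each x (by repeated squaring, reducing mod 24 at every step), the values T(0), T(1), …, T(23) are: 0, 1, 16, 9, 16, 1, 0, 1, 16, 9, 16, 1, 0, 1, 16, 9, 16, 1, 0, 1, 16, 9, 16, 1.
The distinct values are {0, 1, 9, 16}; there are 4 of them.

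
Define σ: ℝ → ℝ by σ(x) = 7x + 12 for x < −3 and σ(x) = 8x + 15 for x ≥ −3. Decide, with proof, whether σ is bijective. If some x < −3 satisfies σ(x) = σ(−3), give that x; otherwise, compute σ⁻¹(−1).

Both pieces are strictly increasing (slopes 7 and 8), so each is injective on its own interval.
The left piece maps (−∞, −3) onto (−∞, −9); the right piece maps [−3, ∞) onto [−9, ∞).
Since −9 = −9, the images partition ℝ: σ is injective and surjective, hence bijective.
Because the two images are disjoint, no x < −3 has σ(x) = σ(−3), so we compute σ⁻¹(−1): −1 lies in [−9, ∞), so solve 8x + 15 = −1: x = (−1 − 15)/8 = −2.

-2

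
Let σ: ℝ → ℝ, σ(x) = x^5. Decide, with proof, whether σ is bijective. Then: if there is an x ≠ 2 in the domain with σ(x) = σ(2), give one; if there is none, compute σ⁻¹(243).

3

On ℝ, x ↦ x^5 is strictly increasing (injective) and for any y ∈ ℝ the 5th root y^{1/5} lies in ℝ (surjective). So σ is bijective.
Since x ↦ x^5 is strictly increasing on ℝ, it is injective there, so no x ≠ 2 in the domain has σ(x) = σ(2). We therefore compute σ⁻¹(243) = 243^{1/5} = 3 (indeed 3^5 = 243).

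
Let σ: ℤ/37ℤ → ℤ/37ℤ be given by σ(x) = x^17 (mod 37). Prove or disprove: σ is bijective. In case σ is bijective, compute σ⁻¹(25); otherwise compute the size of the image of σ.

3

Since 37 is prime, the nonzero elements of ℤ/37ℤ form a cyclic group of order 36.
As gcd(17, 36) = 1, raising to the 17th power is a bijection on this group: if s^17 ≡ t^17 then (st^{−1})^17 = 1, and the only element of order dividing gcd(17, 36) = 1 is 1, so s = t.
With σ(0) = 0 this makes σ injective on all of ℤ/37ℤ, hence bijective (finite equal-size domain and codomain). In particular σ is bijective.
Since σ is bijective, we find the preimage of 25. The inverse of x ↦ x^17 on (ℤ/37ℤ)^× is x ↦ x^17, because 17·17 = 289 = 8·36 + 1 ≡ 1 (mod 36) and x^{36} = 1 for x ≠ 0 (Fermat). So σ⁻¹(25) = 25^17 mod 37.
Repeated squaring mod 37: 25^1 ≡ 25, 25^2 ≡ 25² = 625 ≡ 33, 25^4 ≡ 33² = 1089 ≡ 16, 25^8 ≡ 16² = 256 ≡ 34, 25^16 ≡ 34² = 1156 ≡ 9. Since 17 = 16 + 1, 25^17 ≡ 9·25: 9·25 = 225 ≡ 3. So 25^17 ≡ 3 (mod 37).
Hence σ⁻¹(25) = 3.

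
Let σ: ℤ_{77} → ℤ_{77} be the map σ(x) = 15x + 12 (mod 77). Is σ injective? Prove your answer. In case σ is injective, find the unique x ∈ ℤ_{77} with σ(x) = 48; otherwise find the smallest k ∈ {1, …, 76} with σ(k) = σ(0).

64

If σ(s) = σ(t), then 15s ≡ 15t (mod 77). Because gcd(15, 77) = 1, we may cancel 15 to get s ≡ t (mod 77).
Therefore σ is injective.
We now compute 15⁻¹ mod 77 explicitly. Euclid's algorithm: 77 = 5·15 + 2, 15 = 7·2 + 1; back-substituting gives 1 = 36·15 − 7·77, so 15⁻¹ ≡ 36 (mod 77).
Since σ is injective, we find σ⁻¹(48): we need 15x ≡ 48 − 12 ≡ 36 (mod 77). Using 15⁻¹ = 36: x ≡ 36·36 = 1296 = 16·77 + 64, so x = 64.
Check: σ(64) = 15·64 + 12 = 972 = 12·77 + 48 ≡ 48 (mod 77).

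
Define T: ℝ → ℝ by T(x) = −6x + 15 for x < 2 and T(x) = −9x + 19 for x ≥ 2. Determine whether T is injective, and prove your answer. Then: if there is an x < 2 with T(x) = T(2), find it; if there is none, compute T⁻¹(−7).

26/9

Both pieces are strictly decreasing (slopes −6 and −9), so each is injective on its own interval.
The left piece maps (−∞, 2) onto (3, ∞); the right piece maps [2, ∞) onto (−∞, 1].
These images are disjoint, so no value is attained by both pieces. Thus T is injective.
Because the two images are disjoint, no x < 2 has T(x) = T(2), so we compute T⁻¹(−7): −7 lies in (−∞, 1], so solve −9x + 19 = −7: x = (−7 − 19)/(−9) = 26/9.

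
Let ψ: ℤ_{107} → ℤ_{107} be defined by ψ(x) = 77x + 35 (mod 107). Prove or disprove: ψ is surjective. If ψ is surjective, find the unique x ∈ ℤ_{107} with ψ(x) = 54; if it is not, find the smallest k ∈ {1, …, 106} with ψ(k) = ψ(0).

60

Recall that surjectivity means every element of the codomain has a preimage under ψ.
Since gcd(77, 107) = 1, 77 is invertible modulo 107. Euclid's algorithm: 107 = 1·77 + 30, 77 = 2·30 + 17, 30 = 1·17 + 13, 17 = 1·13 + 4, 13 = 3·4 + 1; back-substituting gives 1 = 82·77 − 59·107, so 77⁻¹ ≡ 82 (mod 107).
For any y ∈ ℤ_{107}, x = 82(y − 35) mod 107 satisfies ψ(x) = 77·82(y − 35) + 35 ≡ y (since 77·82 ≡ 1 mod 107). So every y has a preimage.
Hence ψ is surjective.
Since ψ is surjective, we find ψ⁻¹(54): we need 77x ≡ 54 − 35 ≡ 19 (mod 107). Using 77⁻¹ = 82: x ≡ 82·19 = 1558 = 14·107 + 60, so x = 60.
Check: ψ(60) = 77·60 + 35 = 4655 = 43·107 + 54 ≡ 54 (mod 107).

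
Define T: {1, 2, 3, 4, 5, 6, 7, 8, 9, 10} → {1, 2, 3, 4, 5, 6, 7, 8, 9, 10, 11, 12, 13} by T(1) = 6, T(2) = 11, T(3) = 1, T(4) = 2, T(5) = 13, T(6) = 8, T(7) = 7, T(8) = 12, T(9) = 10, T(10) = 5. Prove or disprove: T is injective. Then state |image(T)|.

The values T(1), …, T(10) are 6, 11, 1, 2, 13, 8, 7, 12, 10, 5 — all distinct.
So T(s) = T(t) only when s = t, and T is injective.
The image of T is {1, 2, 5, 6, 7, 8, 10, 11, 12, 13}, which has 10 elements.

10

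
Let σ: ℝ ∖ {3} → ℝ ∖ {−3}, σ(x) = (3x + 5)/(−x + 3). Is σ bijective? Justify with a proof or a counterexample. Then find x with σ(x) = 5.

5/4

Suppose σ(s) = σ(t). Cross-multiplying: (3s + 5)(−t + 3) = (3t + 5)(−s + 3).
Expanding both sides and cancelling the symmetric terms leaves 14·(s − t) = 0. Since 14 ≠ 0, s = t. Therefore σ is injective.
For any y ≠ −3, solving y(−x + 3) = 3x + 5 for x gives a well-defined x ≠ 3. So σ is surjective.
So σ is bijective.
Solving σ(x) = 5: cross-multiplying gives 3x + 5 = 5(−x + 3), which rearranges to 8x = 10, so x = 5/4.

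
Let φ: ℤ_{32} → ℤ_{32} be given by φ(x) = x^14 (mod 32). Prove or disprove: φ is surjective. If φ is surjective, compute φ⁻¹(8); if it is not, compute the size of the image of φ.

5

φ(0) = 0^14 = 0.
φ(2): Repeated squaring mod 32: 2^1 ≡ 2, 2^2 ≡ 2² = 4, 2^4 ≡ 4² = 16, 2^8 ≡ 16² = 256 ≡ 0. Since 14 = 8 + 4 + 2, 2^14 ≡ 0·16·4: 0·16 = 0, then 0·4 = 0. So 2^14 ≡ 0 (mod 32).
So φ(0) = φ(2) = 0 while 0 ≠ 2, therefore φ is not injective.
A non-injective map from the 32-element set ℤ_{32} to itself takes at most 31 distinct values, so it cannot be surjective. Hence φ is not surjective.
Since φ is not surjective, we determine |image(φ)|. Computing x^14 mod 32 for each x (by repeated squaring, reducing mod 32 at every step), the values φ(0), φ(1), …, φ(31) are: 0, 1, 0, 25, 0, 9, 0, 17, 0, 17, 0, 9, 0, 25, 0, 1, 0, 1, 0, 25, 0, 9, 0, 17, 0, 17, 0, 9, 0, 25, 0, 1.
The distinct values are {0, 1, 9, 17, 25}; there are 5 of them.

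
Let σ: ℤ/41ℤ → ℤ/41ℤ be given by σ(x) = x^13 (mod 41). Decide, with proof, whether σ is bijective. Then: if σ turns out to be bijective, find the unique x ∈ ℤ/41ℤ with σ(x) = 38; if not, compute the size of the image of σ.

Since 41 is prime, the nonzero elements of ℤ/41ℤ form a cyclic group of order 40.
As gcd(13, 40) = 1, raising to the 13th power is a bijection on this group: if x_1^13 ≡ x_2^13 then (x_1x_2^{−1})^13 = 1, and the only element of order dividing gcd(13, 40) = 1 is 1, so x_1 = x_2.
With σ(0) = 0 this makes σ injective on all of ℤ/41ℤ, hence bijective (finite equal-size domain and codomain). In particular σ is bijective.
Since σ is bijective, we find the preimage of 38. The inverse of x ↦ x^13 on (ℤ/41ℤ)^× is x ↦ x^37, because 13·37 = 481 = 12·40 + 1 ≡ 1 (mod 40) and x^{40} = 1 for x ≠ 0 (Fermat). So σ⁻¹(38) = 38^37 mod 41.
Repeated squaring mod 41: 38^1 ≡ 38, 38^2 ≡ 38² = 1444 ≡ 9, 38^4 ≡ 9² = 81 ≡ 40, 38^8 ≡ 40² = 1600 ≡ 1, 38^16 ≡ 1² = 1, 38^32 ≡ 1² = 1. Since 37 = 32 + 4 + 1, 38^37 ≡ 1·40·38: 1·40 = 40, then 40·38 = 1520 ≡ 3. So 38^37 ≡ 3 (mod 41).
Hence σ⁻¹(38) = 3.

3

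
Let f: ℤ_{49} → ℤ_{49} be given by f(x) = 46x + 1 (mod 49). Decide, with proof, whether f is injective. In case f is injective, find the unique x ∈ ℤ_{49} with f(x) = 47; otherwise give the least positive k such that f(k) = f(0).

1

Suppose f(a) = f(b) in ℤ_{49}. Then 46a + 1 ≡ 46b + 1 (mod 49), so 46(a − b) ≡ 0 (mod 49).
Since gcd(46, 49) = 1, 46 is invertible modulo 49, thus a − b ≡ 0 (mod 49), i.e. a = b.
Hence f is injective.
We now compute 46⁻¹ mod 49 explicitly. Euclid's algorithm: 49 = 1·46 + 3, 46 = 15·3 + 1; back-substituting gives 1 = 16·46 − 15·49, so 46⁻¹ ≡ 16 (mod 49).
Since f is injective, we compute f⁻¹(47): solve 46x + 1 ≡ 47 (mod 49), i.e. 46x ≡ 46 (mod 49).
Multiplying by 46⁻¹ = 16 gives x ≡ 16·46 = 736 = 15·49 + 1 ≡ 1 (mod 49).
Check: f(1) = 46·1 + 1 = 47 ≡ 47 (mod 49).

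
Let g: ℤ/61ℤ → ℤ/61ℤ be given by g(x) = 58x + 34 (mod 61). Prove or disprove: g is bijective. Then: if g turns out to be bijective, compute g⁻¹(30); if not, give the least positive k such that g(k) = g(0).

Recall that injectivity means: for all a, b in the domain, g(a) = g(b) implies a = b.
Suppose g(a) = g(b) in ℤ/61ℤ. Then 58a + 34 ≡ 58b + 34 (mod 61), so 58(a − b) ≡ 0 (mod 61).
Since gcd(58, 61) = 1, 58 is invertible modulo 61, thus a − b ≡ 0 (mod 61), i.e. a = b.
We now compute 58⁻¹ mod 61 explicitly. Euclid's algorithm: 61 = 1·58 + 3, 58 = 19·3 + 1; back-substituting gives 1 = 20·58 − 19·61, so 58⁻¹ ≡ 20 (mod 61).
For any y ∈ ℤ/61ℤ, x = 20(y − 34) mod 61 satisfies g(x) = 58·20(y − 34) + 34 ≡ y (since 58·20 ≡ 1 mod 61). So every y has a preimage.
Therefore g is bijective.
Since g is bijective, we compute g⁻¹(30): solve 58x + 34 ≡ 30 (mod 61), i.e. 58x ≡ 57 (mod 61).
Multiplying by 58⁻¹ = 20 gives x ≡ 20·57 = 1140 = 18·61 + 42 ≡ 42 (mod 61).
Check: g(42) = 58·42 + 34 = 2470 = 40·61 + 30 ≡ 30 (mod 61).

42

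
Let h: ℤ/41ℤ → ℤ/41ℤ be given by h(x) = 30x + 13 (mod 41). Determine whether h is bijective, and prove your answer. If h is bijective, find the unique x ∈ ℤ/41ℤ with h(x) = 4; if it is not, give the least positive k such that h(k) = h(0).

12

Suppose h(s) = h(t) in ℤ/41ℤ. Then 30s + 13 ≡ 30t + 13 (mod 41), so 30(s − t) ≡ 0 (mod 41).
Since gcd(30, 41) = 1, 30 is invertible modulo 41, therefore s − t ≡ 0 (mod 41), i.e. s = t.
We now compute 30⁻¹ mod 41 explicitly. Euclid's algorithm: 41 = 1·30 + 11, 30 = 2·11 + 8, 11 = 1·8 + 3, 8 = 2·3 + 2, 3 = 1·2 + 1; back-substituting gives 1 = 26·30 − 19·41, so 30⁻¹ ≡ 26 (mod 41).
Then y ↦ 26(y − 13) is a two-sided inverse to h, so every y ∈ ℤ/41ℤ has a preimage.
So h is bijective.
Since h is bijective, we find h⁻¹(4): we need 30x ≡ 4 − 13 ≡ 32 (mod 41). Using 30⁻¹ = 26: x ≡ 26·32 = 832 = 20·41 + 12, so x = 12.
Check: h(12) = 30·12 + 13 = 373 = 9·41 + 4 ≡ 4 (mod 41).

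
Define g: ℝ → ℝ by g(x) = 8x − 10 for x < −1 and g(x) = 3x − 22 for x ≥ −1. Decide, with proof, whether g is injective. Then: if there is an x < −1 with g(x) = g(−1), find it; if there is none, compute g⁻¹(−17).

Both pieces are strictly increasing (slopes 8 and 3), so each is injective on its own interval.
The left piece maps (−∞, −1) onto (−∞, −18); the right piece maps [−1, ∞) onto [−25, ∞).
These images overlap. In particular g(−1) = −25 (right piece), and solving 8x − 10 = −25 on the left piece gives x = −15/8 < −1.
So g(−15/8) = g(−1) with −15/8 ≠ −1, and g is not injective. This x = −15/8 is the requested value below −1.

-15/8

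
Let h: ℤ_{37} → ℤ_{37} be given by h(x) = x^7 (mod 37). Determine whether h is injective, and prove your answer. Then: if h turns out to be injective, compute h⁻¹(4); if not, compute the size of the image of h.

3

Since 37 is prime, the nonzero elements of ℤ_{37} form a cyclic group of order 36.
As gcd(7, 36) = 1, raising to the 7th power is a bijection on this group: if x_1^7 ≡ x_2^7 then (x_1x_2^{−1})^7 = 1, and the only element of order dividing gcd(7, 36) = 1 is 1, so x_1 = x_2.
With h(0) = 0 this makes h injective on all of ℤ_{37}, hence bijective (finite equal-size domain and codomain). In particular h is injective.
Since h is injective, we find the preimage of 4. The inverse of x ↦ x^7 on (ℤ_{37})^× is x ↦ x^31, because 7·31 = 217 = 6·36 + 1 ≡ 1 (mod 36) and x^{36} = 1 for x ≠ 0 (Fermat). So h⁻¹(4) = 4^31 mod 37.
Repeated squaring mod 37: 4^1 ≡ 4, 4^2 ≡ 4² = 16, 4^4 ≡ 16² = 256 ≡ 34, 4^8 ≡ 34² = 1156 ≡ 9, 4^16 ≡ 9² = 81 ≡ 7. Since 31 = 16 + 8 + 4 + 2 + 1, 4^31 ≡ 7·9·34·16·4: 7·9 = 63 ≡ 26, then 26·34 = 884 ≡ 33, then 33·16 = 528 ≡ 10, then 10·4 = 40 ≡ 3. So 4^31 ≡ 3 (mod 37).
Hence h⁻¹(4) = 3.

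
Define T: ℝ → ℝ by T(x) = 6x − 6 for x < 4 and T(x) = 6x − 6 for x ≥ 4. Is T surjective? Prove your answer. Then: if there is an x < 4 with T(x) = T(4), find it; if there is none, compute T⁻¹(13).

19/6

Both pieces are strictly increasing (slopes 6 and 6), so each is injective on its own interval.
The left piece maps (−∞, 4) onto (−∞, 18); the right piece maps [4, ∞) onto [18, ∞).
These images together cover ℝ, so T is surjective.
Because the two images are disjoint, no x < 4 has T(x) = T(4), so we compute T⁻¹(13): 13 lies in (−∞, 18), so solve 6x − 6 = 13: x = (13 + 6)/6 = 19/6.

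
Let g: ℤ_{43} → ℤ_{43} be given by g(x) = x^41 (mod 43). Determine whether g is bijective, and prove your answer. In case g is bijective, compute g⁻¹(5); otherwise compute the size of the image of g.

Since 43 is prime, the nonzero elements of ℤ_{43} form a cyclic group of order 42.
As gcd(41, 42) = 1, raising to the 41st power is a bijection on this group: if u^41 ≡ v^41 then (uv^{−1})^41 = 1, and the only element of order dividing gcd(41, 42) = 1 is 1, so u = v.
With g(0) = 0 this makes g injective on all of ℤ_{43}, hence bijective (finite equal-size domain and codomain). In particular g is bijective.
Since g is bijective, we find the preimage of 5. The inverse of x ↦ x^41 on (ℤ_{43})^× is x ↦ x^41, because 41·41 = 1681 = 40·42 + 1 ≡ 1 (mod 42) and x^{42} = 1 for x ≠ 0 (Fermat). So g⁻¹(5) = 5^41 mod 43.
Repeated squaring mod 43: 5^1 ≡ 5, 5^2 ≡ 5² = 25, 5^4 ≡ 25² = 625 ≡ 23, 5^8 ≡ 23² = 529 ≡ 13, 5^16 ≡ 13² = 169 ≡ 40, 5^32 ≡ 40² = 1600 ≡ 9. Since 41 = 32 + 8 + 1, 5^41 ≡ 9·13·5: 9·13 = 117 ≡ 31, then 31·5 = 155 ≡ 26. So 5^41 ≡ 26 (mod 43).
Hence g⁻¹(5) = 26.

26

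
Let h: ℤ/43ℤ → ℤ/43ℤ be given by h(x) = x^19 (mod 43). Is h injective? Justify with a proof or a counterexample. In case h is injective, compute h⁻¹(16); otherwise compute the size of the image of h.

11

Since 43 is prime, the nonzero elements of ℤ/43ℤ form a cyclic group of order 42.
As gcd(19, 42) = 1, raising to the 19th power is a bijection on this group: if s^19 ≡ t^19 then (st^{−1})^19 = 1, and the only element of order dividing gcd(19, 42) = 1 is 1, so s = t.
With h(0) = 0 this makes h injective on all of ℤ/43ℤ, hence bijective (finite equal-size domain and codomain). In particular h is injective.
Since h is injective, we find the preimage of 16. The inverse of x ↦ x^19 on (ℤ/43ℤ)^× is x ↦ x^31, because 19·31 = 589 = 14·42 + 1 ≡ 1 (mod 42) and x^{42} = 1 for x ≠ 0 (Fermat). So h⁻¹(16) = 16^31 mod 43.
Repeated squaring mod 43: 16^1 ≡ 16, 16^2 ≡ 16² = 256 ≡ 41, 16^4 ≡ 41² = 1681 ≡ 4, 16^8 ≡ 4² = 16, 16^16 ≡ 16² = 256 ≡ 41. Since 31 = 16 + 8 + 4 + 2 + 1, 16^31 ≡ 41·16·4·41·16: 41·16 = 656 ≡ 11, then 11·4 = 44 ≡ 1, then 1·41 = 41, then 41·16 = 656 ≡ 11. So 16^31 ≡ 11 (mod 43).
Hence h⁻¹(16) = 11.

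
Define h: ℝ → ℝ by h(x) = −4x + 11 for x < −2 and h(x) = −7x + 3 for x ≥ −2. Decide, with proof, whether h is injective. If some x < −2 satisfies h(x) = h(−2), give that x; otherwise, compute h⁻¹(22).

-11/4

Both pieces are strictly decreasing (slopes −4 and −7), so each is injective on its own interval.
The left piece maps (−∞, −2) onto (19, ∞); the right piece maps [−2, ∞) onto (−∞, 17].
These images are disjoint, so no value is attained by both pieces. Hence h is injective.
Because the two images are disjoint, no x < −2 has h(x) = h(−2), so we compute h⁻¹(22): 22 lies in (19, ∞), so solve −4x + 11 = 22: x = (22 − 11)/(−4) = −11/4.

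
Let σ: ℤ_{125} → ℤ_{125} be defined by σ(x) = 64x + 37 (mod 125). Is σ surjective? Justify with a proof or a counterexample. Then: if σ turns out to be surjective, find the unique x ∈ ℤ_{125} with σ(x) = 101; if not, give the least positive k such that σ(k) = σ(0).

By definition, σ is surjective if every y in the codomain equals σ(x) for some x in the domain.
Since gcd(64, 125) = 1, 64 is invertible modulo 125. Euclid's algorithm: 125 = 1·64 + 61, 64 = 1·61 + 3, 61 = 20·3 + 1; back-substituting gives 1 = 84·64 − 43·125, so 64⁻¹ ≡ 84 (mod 125).
For any y ∈ ℤ_{125}, x = 84(y − 37) mod 125 satisfies σ(x) = 64·84(y − 37) + 37 ≡ y (since 64·84 ≡ 1 mod 125). So every y has a preimage.
Therefore σ is surjective.
Since σ is surjective, we compute σ⁻¹(101): solve 64x + 37 ≡ 101 (mod 125), i.e. 64x ≡ 64 (mod 125).
Multiplying by 64⁻¹ = 84 gives x ≡ 84·64 = 5376 = 43·125 + 1 ≡ 1 (mod 125).
Check: σ(1) = 64·1 + 37 = 101 ≡ 101 (mod 125).

1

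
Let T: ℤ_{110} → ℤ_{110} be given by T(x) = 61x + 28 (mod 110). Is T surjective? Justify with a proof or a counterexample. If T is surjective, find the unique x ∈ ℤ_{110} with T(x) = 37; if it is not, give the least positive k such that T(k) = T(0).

29

Since gcd(61, 110) = 1, 61 is invertible modulo 110. Euclid's algorithm: 110 = 1·61 + 49, 61 = 1·49 + 12, 49 = 4·12 + 1; back-substituting gives 1 = 101·61 − 56·110, so 61⁻¹ ≡ 101 (mod 110).
Then y ↦ 101(y − 28) is a two-sided inverse to T, so every y ∈ ℤ_{110} has a preimage.
Therefore T is surjective.
Since T is surjective, we find T⁻¹(37): we need 61x ≡ 37 − 28 ≡ 9 (mod 110). Using 61⁻¹ = 101: x ≡ 101·9 = 909 = 8·110 + 29, so x = 29.
Check: T(29) = 61·29 + 28 = 1797 = 16·110 + 37 ≡ 37 (mod 110).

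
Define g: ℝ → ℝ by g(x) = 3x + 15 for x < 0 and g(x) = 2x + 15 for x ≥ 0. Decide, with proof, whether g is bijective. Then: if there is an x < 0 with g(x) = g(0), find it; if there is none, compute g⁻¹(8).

Both pieces are strictly increasing (slopes 3 and 2), so each is injective on its own interval.
The left piece maps (−∞, 0) onto (−∞, 15); the right piece maps [0, ∞) onto [15, ∞).
Since 15 = 15, the images partition ℝ: g is injective and surjective, hence bijective.
Because the two images are disjoint, no x < 0 has g(x) = g(0), so we compute g⁻¹(8): 8 lies in (−∞, 15), so solve 3x + 15 = 8: x = (8 − 15)/3 = −7/3.

-7/3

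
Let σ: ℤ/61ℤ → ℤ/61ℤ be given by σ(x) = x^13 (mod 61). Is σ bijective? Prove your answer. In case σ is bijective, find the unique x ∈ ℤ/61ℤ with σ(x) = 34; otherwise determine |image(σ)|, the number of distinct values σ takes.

Since 61 is prime, the nonzero elements of ℤ/61ℤ form a cyclic group of order 60.
As gcd(13, 60) = 1, raising to the 13th power is a bijection on this group: if x_1^13 ≡ x_2^13 then (x_1x_2^{−1})^13 = 1, and the only element of order dividing gcd(13, 60) = 1 is 1, so x_1 = x_2.
With σ(0) = 0 this makes σ injective on all of ℤ/61ℤ, hence bijective (finite equal-size domain and codomain). In particular σ is bijective.
Since σ is bijective, we find the preimage of 34. The inverse of x ↦ x^13 on (ℤ/61ℤ)^× is x ↦ x^37, because 13·37 = 481 = 8·60 + 1 ≡ 1 (mod 60) and x^{60} = 1 for x ≠ 0 (Fermat). So σ⁻¹(34) = 34^37 mod 61.
Repeated squaring mod 61: 34^1 ≡ 34, 34^2 ≡ 34² = 1156 ≡ 58, 34^4 ≡ 58² = 3364 ≡ 9, 34^8 ≡ 9² = 81 ≡ 20, 34^16 ≡ 20² = 400 ≡ 34, 34^32 ≡ 34² = 1156 ≡ 58. Since 37 = 32 + 4 + 1, 34^37 ≡ 58·9·34: 58·9 = 522 ≡ 34, then 34·34 = 1156 ≡ 58. So 34^37 ≡ 58 (mod 61).
Hence σ⁻¹(34) = 58.

58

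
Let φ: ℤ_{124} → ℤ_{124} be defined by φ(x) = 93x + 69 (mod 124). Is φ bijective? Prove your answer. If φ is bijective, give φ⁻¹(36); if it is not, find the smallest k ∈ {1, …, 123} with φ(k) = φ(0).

We have gcd(93, 124) = 31 > 1. Taking s = 0 and t = 4: φ(0) = 69 and φ(4) = 93·4 + 69 = 441 ≡ 69 (mod 124).
So φ(0) = φ(4) while 0 ≠ 4, thus φ is not injective, hence not bijective.
Since φ is not bijective, we find the least positive k with φ(k) = φ(0): this means 93k ≡ 0 (mod 124), i.e. 124 ∣ 93k. Since gcd(93, 124) = 31, dividing through by 31 this holds exactly when 4 ∣ 3k, and as gcd(3, 4) = 1, exactly when 4 ∣ k.
The smallest positive such k is 4.

4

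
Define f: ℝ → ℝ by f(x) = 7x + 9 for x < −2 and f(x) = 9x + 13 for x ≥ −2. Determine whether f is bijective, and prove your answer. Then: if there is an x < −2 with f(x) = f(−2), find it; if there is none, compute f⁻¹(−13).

Both pieces are strictly increasing (slopes 7 and 9), so each is injective on its own interval.
The left piece maps (−∞, −2) onto (−∞, −5); the right piece maps [−2, ∞) onto [−5, ∞).
Since −5 = −5, the images partition ℝ: f is injective and surjective, hence bijective.
Because the two images are disjoint, no x < −2 has f(x) = f(−2), so we compute f⁻¹(−13): −13 lies in (−∞, −5), so solve 7x + 9 = −13: x = (−13 − 9)/7 = −22/7.

-22/7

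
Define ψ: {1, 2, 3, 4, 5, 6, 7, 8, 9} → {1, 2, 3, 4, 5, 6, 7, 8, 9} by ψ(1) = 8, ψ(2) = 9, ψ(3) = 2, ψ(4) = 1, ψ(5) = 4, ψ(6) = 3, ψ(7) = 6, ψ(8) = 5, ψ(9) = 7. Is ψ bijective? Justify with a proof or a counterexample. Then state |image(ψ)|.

9

The values 8, 9, 2, 1, 4, 3, 6, 5, 7 are a permutation of {1, 2, 3, 4, 5, 6, 7, 8, 9}: each element appears exactly once.
So ψ is injective and surjective, hence bijective.
The image of ψ is {1, 2, 3, 4, 5, 6, 7, 8, 9}, which has 9 elements.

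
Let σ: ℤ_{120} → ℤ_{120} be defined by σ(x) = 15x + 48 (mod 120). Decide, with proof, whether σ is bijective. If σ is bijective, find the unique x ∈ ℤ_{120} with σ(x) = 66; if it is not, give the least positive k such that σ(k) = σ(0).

Recall that σ is injective if σ(a) = σ(b) implies a = b.
We have gcd(15, 120) = 15 > 1. Taking a = 0 and b = 8: σ(0) = 48 and σ(8) = 15·8 + 48 = 168 ≡ 48 (mod 120).
So σ(0) = σ(8) while 0 ≠ 8, therefore σ is not injective, hence not bijective.
Since σ is not bijective, we find the least positive k with σ(k) = σ(0): this means 15k ≡ 0 (mod 120), i.e. 120 ∣ 15k. Since gcd(15, 120) = 15, dividing through by 15 this holds exactly when 8 ∣ k.
The smallest positive such k is 8.

8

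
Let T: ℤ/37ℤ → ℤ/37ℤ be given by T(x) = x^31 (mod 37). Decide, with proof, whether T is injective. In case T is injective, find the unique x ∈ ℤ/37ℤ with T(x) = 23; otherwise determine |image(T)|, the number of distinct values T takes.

Since 37 is prime, the nonzero elements of ℤ/37ℤ form a cyclic group of order 36.
As gcd(31, 36) = 1, raising to the 31st power is a bijection on this group: if a^31 ≡ b^31 then (ab^{−1})^31 = 1, and the only element of order dividing gcd(31, 36) = 1 is 1, so a = b.
With T(0) = 0 this makes T injective on all of ℤ/37ℤ, hence bijective (finite equal-size domain and codomain). In particular T is injective.
Since T is injective, we find the preimage of 23. The inverse of x ↦ x^31 on (ℤ/37ℤ)^× is x ↦ x^7, because 31·7 = 217 = 6·36 + 1 ≡ 1 (mod 36) and x^{36} = 1 for x ≠ 0 (Fermat). So T⁻¹(23) = 23^7 mod 37.
Repeated squaring mod 37: 23^1 ≡ 23, 23^2 ≡ 23² = 529 ≡ 11, 23^4 ≡ 11² = 121 ≡ 10. Since 7 = 4 + 2 + 1, 23^7 ≡ 10·11·23: 10·11 = 110 ≡ 36, then 36·23 = 828 ≡ 14. So 23^7 ≡ 14 (mod 37).
Hence T⁻¹(23) = 14.

14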